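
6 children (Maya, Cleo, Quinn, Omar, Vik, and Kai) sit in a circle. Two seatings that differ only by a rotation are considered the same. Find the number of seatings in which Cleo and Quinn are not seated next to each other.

72

All circular seatings of 6 people number (5)! = 120.
Seatings with Cleo beside Quinn: treat them as a block with 2 internal orders, giving 2 × (4)! = 48.
Subtracting, 120 − 48 = 72.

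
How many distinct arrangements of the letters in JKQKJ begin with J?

With the first slot taken by J, it remains to arrange the other 4 letters (KQKJ).
Those 4 letters have K appearing twice, giving (4)!/(2!) = 12.

12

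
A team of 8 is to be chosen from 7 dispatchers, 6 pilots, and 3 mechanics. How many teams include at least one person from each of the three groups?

11529

Total 8-person selections from all 16: C(16,8) = 12870.
Subtract selections that omit an entire group: no dispatchers → C(9,8) = 9; no pilots → C(10,8) = 45; no mechanics → C(13,8) = 1287.
Add back selections omitting two groups (i.e. drawn from a single group): C(7,8) + C(6,8) + C(3,8) = 0.
By inclusion–exclusion: 12870 − 1341 + 0 = 11529.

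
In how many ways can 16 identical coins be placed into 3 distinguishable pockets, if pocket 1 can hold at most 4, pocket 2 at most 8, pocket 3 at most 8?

Without the upper bounds there are C(18,2) = 153 ways to split 16 among 3 pockets.
Subtract solutions that violate a single cap (substitute x_i' = x_i − (cap_i+1)): x_1 ≥ 5 gives C(13,2) = 78; x_2 ≥ 9 gives C(9,2) = 36; x_3 ≥ 9 gives C(9,2) = 36. Together 150.
Add back pairs where two caps are both exceeded: 6 + 6 + 0 = 12.
By inclusion–exclusion the count is 153 − 150 + 12 = 15.

15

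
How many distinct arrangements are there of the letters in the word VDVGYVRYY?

10080

The 9 letters of VDVGYVRYY have repeats: V appearing 3 times and Y appearing 3 times.
Dividing 9! = 362880 by 3!·3! = 36 for the repeated letters gives 10080.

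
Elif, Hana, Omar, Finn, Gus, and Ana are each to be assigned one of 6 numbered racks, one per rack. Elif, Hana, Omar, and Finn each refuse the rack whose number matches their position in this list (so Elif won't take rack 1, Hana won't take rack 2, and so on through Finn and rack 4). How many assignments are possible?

362

Let Aᵢ (for 1 ≤ i ≤ 4) be the placements that put person i in their forbidden rack. Any j of these fix j positions, leaving (6−j)! ways to fill the rest, and there are C(4,j) ways to pick which j.
By inclusion–exclusion, the number of valid placements is Σ_{j=0}^{4} (−1)^j C(4,j)·(6−j)!.
Computing: 720 − 480 + 144 − 24 + 2 = 362.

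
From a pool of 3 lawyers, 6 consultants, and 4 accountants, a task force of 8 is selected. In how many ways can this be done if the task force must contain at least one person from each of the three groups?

Total 8-person selections from all 13: C(13,8) = 1287.
Selections missing a whole group: no lawyers → C(10,8) = 45; no consultants → C(7,8) = 0; no accountants → C(9,8) = 9.
Add back selections omitting two groups (i.e. drawn from a single group): C(3,8) + C(6,8) + C(4,8) = 0.
By inclusion–exclusion: 1287 − 54 + 0 = 1233.

1233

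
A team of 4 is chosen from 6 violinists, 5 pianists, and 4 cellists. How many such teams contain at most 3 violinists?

1350

Split by how many violinists are chosen (0 through 3).
Sum: C(6,0)·C(9,4) + C(6,1)·C(9,3) + C(6,2)·C(9,2) + C(6,3)·C(9,1) = 126 + 504 + 540 + 180 = 1350.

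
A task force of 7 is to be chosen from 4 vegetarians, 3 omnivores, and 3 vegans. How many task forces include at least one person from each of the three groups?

118

With no constraint there are C(10,7) = 120 possible selections.
Subtract selections that omit an entire group: no vegetarians → C(6,7) = 0; no omnivores → C(7,7) = 1; no vegans → C(7,7) = 1.
Add back selections omitting two groups (i.e. drawn from a single group): C(4,7) + C(3,7) + C(3,7) = 0.
By inclusion–exclusion: 120 − 2 + 0 = 118.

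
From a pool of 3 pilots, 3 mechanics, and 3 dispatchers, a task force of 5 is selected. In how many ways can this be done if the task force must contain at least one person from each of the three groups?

With no constraint there are C(9,5) = 126 possible selections.
Selections missing a whole group: no pilots → C(6,5) = 6; no mechanics → C(6,5) = 6; no dispatchers → C(6,5) = 6.
Add back selections omitting two groups (i.e. drawn from a single group): C(3,5) + C(3,5) + C(3,5) = 0.
By inclusion–exclusion: 126 − 18 + 0 = 108.

108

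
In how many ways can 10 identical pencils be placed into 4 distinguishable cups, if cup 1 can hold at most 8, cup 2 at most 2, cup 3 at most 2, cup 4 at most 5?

50

Without the upper bounds there are C(13,3) = 286 ways to split 10 among 4 cups.
Subtract solutions that violate a single cap (substitute x_i' = x_i − (cap_i+1)): x_1 ≥ 9 gives C(4,3) = 4; x_2 ≥ 3 gives C(10,3) = 120; x_3 ≥ 3 gives C(10,3) = 120; x_4 ≥ 6 gives C(7,3) = 35. Together 279.
Add back pairs where two caps are both exceeded: 0 + 0 + 0 + 35 + 4 + 4 = 43.
By inclusion–exclusion the count is 286 − 279 + 43 = 50.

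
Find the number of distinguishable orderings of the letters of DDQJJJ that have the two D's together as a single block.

Treat the 2 copies of D as a single block. The multiset to arrange is then {DD, J, J, J, Q}, 5 items in all.
That gives (5)!/(3!) = 20 arrangements.

20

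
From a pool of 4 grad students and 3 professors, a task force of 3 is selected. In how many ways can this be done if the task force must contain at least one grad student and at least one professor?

Unrestricted: C(7,3) = 35 ways to pick any 3 of the 7.
Subtract selections that omit an entire group: no grad students → C(3,3) = 1; no professors → C(4,3) = 4.
Both groups omitted at once is impossible, so 35 − 5 = 30.

30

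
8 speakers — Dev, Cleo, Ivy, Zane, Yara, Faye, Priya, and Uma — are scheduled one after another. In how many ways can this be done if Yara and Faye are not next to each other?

30240

There are 8! = 40320 arrangements in all. If Yara and Faye are adjacent, merging them into one block gives 2·(7)! = 10080 arrangements.
So 40320 − 10080 = 30240 arrangements keep them apart.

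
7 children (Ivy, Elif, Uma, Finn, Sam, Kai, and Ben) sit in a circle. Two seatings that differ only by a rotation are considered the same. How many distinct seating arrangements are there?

Around a circle, 7 distinct people have 7!/7 = (6)! = 720 rotationally distinct seatings.

720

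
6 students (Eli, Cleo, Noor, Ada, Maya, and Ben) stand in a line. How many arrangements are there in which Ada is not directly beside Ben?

480

Of the 6! = 720 arrangements, those with Ada and Ben adjacent number 2 × 5! = 240 (treat the pair as a block with 2 internal orders).
Complementary counting: 720 − 240 = 480.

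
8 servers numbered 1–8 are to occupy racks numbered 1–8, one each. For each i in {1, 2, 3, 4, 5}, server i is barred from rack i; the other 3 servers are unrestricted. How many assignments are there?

21234

Let Aᵢ (for 1 ≤ i ≤ 5) be the placements that put server i in its forbidden rack. Any j of these fix j positions, leaving (8−j)! ways to fill the rest, and there are C(5,j) ways to pick which j.
By inclusion–exclusion, the number of valid placements is Σ_{j=0}^{5} (−1)^j C(5,j)·(8−j)!.
Computing: 40320 − 25200 + 7200 − 1200 + 120 − 6 = 21234.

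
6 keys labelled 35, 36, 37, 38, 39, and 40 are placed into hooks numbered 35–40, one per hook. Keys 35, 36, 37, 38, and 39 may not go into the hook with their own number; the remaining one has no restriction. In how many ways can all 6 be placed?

309

Let Aᵢ (for 35 ≤ i ≤ 39) be the placements that put key i in its forbidden hook. Any j of these fix j positions, leaving (6−j)! ways to fill the rest, and there are C(5,j) ways to pick which j.
By inclusion–exclusion, the number of valid placements is Σ_{j=0}^{5} (−1)^j C(5,j)·(6−j)!.
Computing: 720 − 600 + 240 − 60 + 10 − 1 = 309.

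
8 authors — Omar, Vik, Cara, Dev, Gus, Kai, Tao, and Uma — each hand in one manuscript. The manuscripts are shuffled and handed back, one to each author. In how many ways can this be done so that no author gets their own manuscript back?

Let Aᵢ be the assignments in which author i gets their own manuscript. We want the size of the complement of A₁∪…∪A_8.
By inclusion–exclusion this is Σ_{j=0}^{8} (−1)^j C(8,j)·(8−j)!.
Computing: 40320 − 40320 + 20160 − 6720 + 1680 − 336 + 56 − 8 + 1 = 14833.

14833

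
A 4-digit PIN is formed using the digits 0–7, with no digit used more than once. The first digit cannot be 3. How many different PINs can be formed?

1470

The first digit has 8−1 = 7 choices (anything except 3).
The remaining 3 digits are filled from the other 7 symbols without repetition: 7 × 6 × 5 = 210.
Total: 7 × 210 = 1470.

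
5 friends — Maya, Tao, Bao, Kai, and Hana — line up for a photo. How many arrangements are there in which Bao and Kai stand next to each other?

Treat {Bao, Kai} as a single unit. There are 4 units to order, and the pair itself can be ordered 2 ways.
So the count is 2·(4)! = 48.

48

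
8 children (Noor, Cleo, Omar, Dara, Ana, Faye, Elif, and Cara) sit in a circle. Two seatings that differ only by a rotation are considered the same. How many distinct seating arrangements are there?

5040

Fix one person's seat to break rotational symmetry; the remaining 7 people can be arranged in (7)! = 5040 ways.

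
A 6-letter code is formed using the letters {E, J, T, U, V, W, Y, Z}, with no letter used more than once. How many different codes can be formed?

With no repetition, fill the 6 letters in order: 8 choices, then 7, down to 3.
That product is 8 × 7 × 6 × 5 × 4 × 3 = 20160.

20160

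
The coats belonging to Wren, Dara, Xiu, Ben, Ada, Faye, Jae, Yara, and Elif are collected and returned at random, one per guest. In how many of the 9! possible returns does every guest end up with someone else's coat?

133496

Count assignments avoiding every fixed point. For any j of the 9 guests fixed to their own coat, the other 9−j can be arranged in (9−j)! ways.
By inclusion–exclusion this is Σ_{j=0}^{9} (−1)^j C(9,j)·(9−j)!.
Computing: 362880 − 362880 + 181440 − 60480 + 15120 − 3024 + 504 − 72 + 9 − 1 = 133496.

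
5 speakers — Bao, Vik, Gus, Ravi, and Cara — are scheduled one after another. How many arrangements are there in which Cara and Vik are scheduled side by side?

Glue Cara and Vik into one block (2 internal orders), leaving 4 units to arrange in a row.
That gives 2 × 4! = 2 × 24 = 48.

48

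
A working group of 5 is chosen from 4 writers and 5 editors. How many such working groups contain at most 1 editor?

5

Split by how many editors are chosen (0 through 1).
Sum: C(5,0)·C(4,5) + C(5,1)·C(4,4) = 0 + 5 = 5.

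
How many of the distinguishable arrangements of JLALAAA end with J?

With the last slot taken by J, it remains to arrange the other 6 letters (LALAAA).
Those 6 letters have A appearing 4 times and L appearing twice, giving (6)!/(4!·2!) = 15.

15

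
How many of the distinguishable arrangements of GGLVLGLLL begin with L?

With the first slot taken by L, it remains to arrange the other 8 letters (GGVLGLLL).
Those 8 letters have G appearing 3 times and L appearing 4 times, giving (8)!/(4!·3!) = 280.

280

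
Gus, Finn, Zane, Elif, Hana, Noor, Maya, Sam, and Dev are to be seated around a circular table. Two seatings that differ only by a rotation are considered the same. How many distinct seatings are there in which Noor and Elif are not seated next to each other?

30240

All circular seatings of 9 people number (8)! = 40320.
Seatings with Noor beside Elif: treat them as a block with 2 internal orders, giving 2 × (7)! = 10080.
Subtracting, 40320 − 10080 = 30240.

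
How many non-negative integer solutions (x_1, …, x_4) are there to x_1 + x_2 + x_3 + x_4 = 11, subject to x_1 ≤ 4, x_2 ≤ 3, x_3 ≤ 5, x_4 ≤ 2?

19

Ignoring the caps, the number of non-negative solutions to x_1+…+x_4 = 11 is C(14,3) = 364.
Subtract solutions that violate a single cap (substitute x_i' = x_i − (cap_i+1)): x_1 ≥ 5 gives C(9,3) = 84; x_2 ≥ 4 gives C(10,3) = 120; x_3 ≥ 6 gives C(8,3) = 56; x_4 ≥ 3 gives C(11,3) = 165. Together 425.
Add back pairs where two caps are both exceeded: 10 + 1 + 20 + 4 + 35 + 10 = 80.
By inclusion–exclusion the count is 364 − 425 + 80 = 19.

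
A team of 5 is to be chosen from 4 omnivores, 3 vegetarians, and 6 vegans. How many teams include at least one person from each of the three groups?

Unrestricted: C(13,5) = 1287 ways to pick any 5 of the 13.
Subtract selections that omit an entire group: no omnivores → C(9,5) = 126; no vegetarians → C(10,5) = 252; no vegans → C(7,5) = 21.
Add back selections omitting two groups (i.e. drawn from a single group): C(4,5) + C(3,5) + C(6,5) = 6.
By inclusion–exclusion: 1287 − 399 + 6 = 894.

894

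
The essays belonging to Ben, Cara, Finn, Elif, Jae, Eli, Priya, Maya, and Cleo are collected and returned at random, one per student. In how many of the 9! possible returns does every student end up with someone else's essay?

133496

Count assignments avoiding every fixed point. For any j of the 9 students fixed to their own essay, the other 9−j can be arranged in (9−j)! ways.
By inclusion–exclusion this is Σ_{j=0}^{9} (−1)^j C(9,j)·(9−j)!.
Computing: 362880 − 362880 + 181440 − 60480 + 15120 − 3024 + 504 − 72 + 9 − 1 = 133496.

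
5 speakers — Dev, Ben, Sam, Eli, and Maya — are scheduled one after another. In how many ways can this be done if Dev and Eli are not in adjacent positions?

72

There are 5! = 120 arrangements in all. If Dev and Eli are adjacent, merging them into one block gives 2·(4)! = 48 arrangements.
Complementary counting: 120 − 48 = 72.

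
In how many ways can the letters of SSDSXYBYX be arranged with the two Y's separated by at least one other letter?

11760

Total arrangements of SSDSXYBYX: 9!/(3!·2!·2!) = 15120.
If the two Y's are adjacent, glue them into one block, leaving 8 items to arrange: (8)!/(3!·2!) = 3360 ways.
Hence 15120 − 3360 = 11760.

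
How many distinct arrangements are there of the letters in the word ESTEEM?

The 6 letters of ESTEEM have repeats: E appearing 3 times.
The number of distinct arrangements is 6!/(3!) = 720/6 = 120.

120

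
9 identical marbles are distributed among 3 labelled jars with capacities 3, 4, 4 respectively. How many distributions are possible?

6

By stars and bars, unrestricted non-negative solutions to x_1+…+x_3 = 9 number C(9+2,2) = 55.
Subtract solutions that violate a single cap (substitute x_i' = x_i − (cap_i+1)): x_1 ≥ 4 gives C(7,2) = 21; x_2 ≥ 5 gives C(6,2) = 15; x_3 ≥ 5 gives C(6,2) = 15. Together 51.
Add back pairs where two caps are both exceeded: 1 + 1 + 0 = 2.
By inclusion–exclusion the count is 55 − 51 + 2 = 6.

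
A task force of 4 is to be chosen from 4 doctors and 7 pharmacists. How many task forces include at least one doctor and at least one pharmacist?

294

Total 4-person selections from all 11: C(11,4) = 330.
Subtract selections that omit an entire group: no doctors → C(7,4) = 35; no pharmacists → C(4,4) = 1.
Both groups omitted at once is impossible, so 330 − 36 = 294.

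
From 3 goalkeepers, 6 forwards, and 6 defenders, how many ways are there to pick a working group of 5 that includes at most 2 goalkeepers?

Split by how many goalkeepers are chosen (0 through 2).
Sum: C(3,0)·C(12,5) + C(3,1)·C(12,4) + C(3,2)·C(12,3) = 792 + 1485 + 660 = 2937.

2937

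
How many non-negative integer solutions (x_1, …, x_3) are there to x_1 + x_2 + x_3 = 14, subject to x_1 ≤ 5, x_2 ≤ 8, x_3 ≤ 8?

33

By stars and bars, unrestricted non-negative solutions to x_1+…+x_3 = 14 number C(14+2,2) = 120.
Subtract solutions that violate a single cap (substitute x_i' = x_i − (cap_i+1)): x_1 ≥ 6 gives C(10,2) = 45; x_2 ≥ 9 gives C(7,2) = 21; x_3 ≥ 9 gives C(7,2) = 21. Together 87.
No two caps can be exceeded simultaneously, so the pair terms are all 0.
By inclusion–exclusion the count is 120 − 87 + 0 = 33.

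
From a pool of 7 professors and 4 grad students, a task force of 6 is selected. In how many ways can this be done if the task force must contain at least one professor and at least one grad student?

With no constraint there are C(11,6) = 462 possible selections.
Selections missing a whole group: no professors → C(4,6) = 0; no grad students → C(7,6) = 7.
Both groups omitted at once is impossible, so 462 − 7 = 455.

455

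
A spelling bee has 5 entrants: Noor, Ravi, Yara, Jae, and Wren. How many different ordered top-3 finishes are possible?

60

This is an ordered selection of 3 from 5: P(5,3).
That gives 5 × 4 × 3 = 60.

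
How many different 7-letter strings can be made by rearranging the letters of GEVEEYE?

The 7 letters of GEVEEYE have repeats: E appearing 4 times.
The number of distinct arrangements is 7!/(4!) = 5040/24 = 210.

210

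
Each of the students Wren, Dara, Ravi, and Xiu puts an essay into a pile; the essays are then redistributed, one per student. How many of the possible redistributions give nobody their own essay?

Let Aᵢ be the assignments in which student i gets their own essay. We want the size of the complement of A₁∪…∪A_4.
By inclusion–exclusion this is Σ_{j=0}^{4} (−1)^j C(4,j)·(4−j)!.
Computing: 24 − 24 + 12 − 4 + 1 = 9.

9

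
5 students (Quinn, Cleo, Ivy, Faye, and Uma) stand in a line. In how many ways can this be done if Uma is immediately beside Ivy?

Glue Uma and Ivy into one block (2 internal orders), leaving 4 units to arrange in a row.
So the count is 2·(4)! = 48.

48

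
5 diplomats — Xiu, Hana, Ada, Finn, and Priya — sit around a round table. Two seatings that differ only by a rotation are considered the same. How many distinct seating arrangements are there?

24

Fix one person's seat to break rotational symmetry; the remaining 4 people can be arranged in (4)! = 24 ways.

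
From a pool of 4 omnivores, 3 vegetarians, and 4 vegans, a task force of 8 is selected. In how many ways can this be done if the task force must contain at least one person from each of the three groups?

Unrestricted: C(11,8) = 165 ways to pick any 8 of the 11.
Selections missing a whole group: no omnivores → C(7,8) = 0; no vegetarians → C(8,8) = 1; no vegans → C(7,8) = 0.
Add back selections omitting two groups (i.e. drawn from a single group): C(4,8) + C(3,8) + C(4,8) = 0.
By inclusion–exclusion: 165 − 1 + 0 = 164.

164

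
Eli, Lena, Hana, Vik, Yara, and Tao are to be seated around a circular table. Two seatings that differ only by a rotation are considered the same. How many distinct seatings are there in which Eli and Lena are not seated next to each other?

Without the restriction there are (5)! = 120 seatings.
Seatings with Eli beside Lena: treat them as a block with 2 internal orders, giving 2 × (4)! = 48.
Subtracting, 120 − 48 = 72.

72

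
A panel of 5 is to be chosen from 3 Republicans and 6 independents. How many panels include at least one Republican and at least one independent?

120

Total 5-person selections from all 9: C(9,5) = 126.
Subtract selections that omit an entire group: no Republicans → C(6,5) = 6; no independents → C(3,5) = 0.
Both groups omitted at once is impossible, so 126 − 6 = 120.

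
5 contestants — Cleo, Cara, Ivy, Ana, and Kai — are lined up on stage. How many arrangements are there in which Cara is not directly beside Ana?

Of the 5! = 120 arrangements, those with Cara and Ana adjacent number 2 × 4! = 48 (treat the pair as a block with 2 internal orders).
Complementary counting: 120 − 48 = 72.

72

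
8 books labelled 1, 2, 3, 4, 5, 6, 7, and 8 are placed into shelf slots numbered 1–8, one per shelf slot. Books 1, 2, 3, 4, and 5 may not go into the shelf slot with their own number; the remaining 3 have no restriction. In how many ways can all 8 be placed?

21234

Let Aᵢ (for 1 ≤ i ≤ 5) be the placements that put book i in its forbidden shelf slot. Any j of these fix j positions, leaving (8−j)! ways to fill the rest, and there are C(5,j) ways to pick which j.
By inclusion–exclusion, the number of valid placements is Σ_{j=0}^{5} (−1)^j C(5,j)·(8−j)!.
Computing: 40320 − 25200 + 7200 − 1200 + 120 − 6 = 21234.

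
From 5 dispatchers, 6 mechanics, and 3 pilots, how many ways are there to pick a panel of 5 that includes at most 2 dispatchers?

1596

Split by how many dispatchers are chosen (0 through 2).
Sum: C(5,0)·C(9,5) + C(5,1)·C(9,4) + C(5,2)·C(9,3) = 126 + 630 + 840 = 1596.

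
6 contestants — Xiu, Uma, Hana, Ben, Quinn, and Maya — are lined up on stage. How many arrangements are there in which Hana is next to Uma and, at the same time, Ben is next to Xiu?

96

Treat {Hana,Uma} as one block (2 orders) and {Ben,Xiu} as another (2 orders).
That leaves 4 units to arrange: 2 × 2 × 4! = 4 × 24 = 96.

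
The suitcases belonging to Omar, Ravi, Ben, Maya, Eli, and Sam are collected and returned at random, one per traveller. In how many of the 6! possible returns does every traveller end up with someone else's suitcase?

265

This is the derangement count D_6: permutations of 6 items with no fixed point.
By inclusion–exclusion this is Σ_{j=0}^{6} (−1)^j C(6,j)·(6−j)!.
Computing: 720 − 720 + 360 − 120 + 30 − 6 + 1 = 265.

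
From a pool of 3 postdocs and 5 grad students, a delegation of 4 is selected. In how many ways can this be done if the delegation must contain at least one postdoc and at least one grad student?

65

Total 4-person selections from all 8: C(8,4) = 70.
Subtract selections that omit an entire group: no postdocs → C(5,4) = 5; no grad students → C(3,4) = 0.
Both groups omitted at once is impossible, so 70 − 5 = 65.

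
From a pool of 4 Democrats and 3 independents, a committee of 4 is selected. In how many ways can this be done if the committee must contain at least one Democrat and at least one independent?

Unrestricted: C(7,4) = 35 ways to pick any 4 of the 7.
Selections missing a whole group: no Democrats → C(3,4) = 0; no independents → C(4,4) = 1.
Both groups omitted at once is impossible, so 35 − 1 = 34.

34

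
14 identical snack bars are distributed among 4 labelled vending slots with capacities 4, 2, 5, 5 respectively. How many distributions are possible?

By stars and bars, unrestricted non-negative solutions to x_1+…+x_4 = 14 number C(14+3,3) = 680.
Subtract solutions that violate a single cap (substitute x_i' = x_i − (cap_i+1)): x_1 ≥ 5 gives C(12,3) = 220; x_2 ≥ 3 gives C(14,3) = 364; x_3 ≥ 6 gives C(11,3) = 165; x_4 ≥ 6 gives C(11,3) = 165. Together 914.
Add back pairs where two caps are both exceeded: 84 + 20 + 20 + 56 + 56 + 10 = 246.
Subtract triples: 1 + 1 + 0 + 0 = 2.
By inclusion–exclusion the count is 680 − 914 + 246 − 2 = 10.

10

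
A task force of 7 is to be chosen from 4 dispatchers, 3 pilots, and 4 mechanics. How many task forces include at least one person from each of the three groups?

320

Total 7-person selections from all 11: C(11,7) = 330.
Subtract selections that omit an entire group: no dispatchers → C(7,7) = 1; no pilots → C(8,7) = 8; no mechanics → C(7,7) = 1.
Add back selections omitting two groups (i.e. drawn from a single group): C(4,7) + C(3,7) + C(4,7) = 0.
By inclusion–exclusion: 330 − 10 + 0 = 320.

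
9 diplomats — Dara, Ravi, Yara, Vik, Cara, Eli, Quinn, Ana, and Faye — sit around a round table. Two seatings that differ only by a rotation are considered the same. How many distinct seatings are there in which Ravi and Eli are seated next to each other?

Treat {Ravi, Eli} as one unit (2 internal orders) and seat the resulting 8 units around the table: (7)! circular arrangements.
So 2 × (7)! = 2 × 5040 = 10080.

10080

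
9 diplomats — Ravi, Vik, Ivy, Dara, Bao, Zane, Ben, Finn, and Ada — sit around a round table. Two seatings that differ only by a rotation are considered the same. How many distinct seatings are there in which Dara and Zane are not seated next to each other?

All circular seatings of 9 people number (8)! = 40320.
Seatings with Dara beside Zane: treat them as a block with 2 internal orders, giving 2 × (7)! = 10080.
Subtracting, 40320 − 10080 = 30240.

30240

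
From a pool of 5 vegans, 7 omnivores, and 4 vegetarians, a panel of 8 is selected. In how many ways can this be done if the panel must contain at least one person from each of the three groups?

12201

Unrestricted: C(16,8) = 12870 ways to pick any 8 of the 16.
Subtract selections that omit an entire group: no vegans → C(11,8) = 165; no omnivores → C(9,8) = 9; no vegetarians → C(12,8) = 495.
Add back selections omitting two groups (i.e. drawn from a single group): C(5,8) + C(7,8) + C(4,8) = 0.
By inclusion–exclusion: 12870 − 669 + 0 = 12201.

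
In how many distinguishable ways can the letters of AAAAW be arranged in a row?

The 5 letters of AAAAW have repeats: A appearing 4 times.
So there are 5! / (4!) = 5 distinguishable arrangements.

5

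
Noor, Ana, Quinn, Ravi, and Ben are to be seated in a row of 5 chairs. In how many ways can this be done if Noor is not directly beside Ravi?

72

Of the 5! = 120 arrangements, those with Noor and Ravi adjacent number 2 × 4! = 48 (treat the pair as a block with 2 internal orders).
So 120 − 48 = 72 arrangements keep them apart.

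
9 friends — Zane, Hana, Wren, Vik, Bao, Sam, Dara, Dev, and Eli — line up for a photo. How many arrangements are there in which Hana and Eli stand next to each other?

Place the 7 others and the Hana-Eli pair as 8 objects in a line; the pair has 2 internal arrangements.
So the count is 2·(8)! = 80640.

80640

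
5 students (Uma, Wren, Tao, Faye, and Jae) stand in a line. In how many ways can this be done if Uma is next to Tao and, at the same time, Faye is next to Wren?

24

Treat {Uma,Tao} as one block (2 orders) and {Faye,Wren} as another (2 orders).
That leaves 3 units to arrange: 2 × 2 × 3! = 4 × 6 = 24.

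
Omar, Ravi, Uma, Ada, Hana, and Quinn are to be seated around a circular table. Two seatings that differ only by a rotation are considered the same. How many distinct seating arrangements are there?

Seat Omar anywhere (absorbing the rotational symmetry), then permute the other 5: (5)! = 120.

120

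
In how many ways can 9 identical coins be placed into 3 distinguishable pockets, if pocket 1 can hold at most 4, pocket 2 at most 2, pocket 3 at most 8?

14

Ignoring the caps, the number of non-negative solutions to x_1+…+x_3 = 9 is C(11,2) = 55.
Subtract solutions that violate a single cap (substitute x_i' = x_i − (cap_i+1)): x_1 ≥ 5 gives C(6,2) = 15; x_2 ≥ 3 gives C(8,2) = 28; x_3 ≥ 9 gives C(2,2) = 1. Together 44.
Add back pairs where two caps are both exceeded: 3 + 0 + 0 = 3.
By inclusion–exclusion the count is 55 − 44 + 3 = 14.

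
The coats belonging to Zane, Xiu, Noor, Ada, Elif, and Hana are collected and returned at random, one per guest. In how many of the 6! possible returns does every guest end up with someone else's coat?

265

Count assignments avoiding every fixed point. For any j of the 6 guests fixed to their own coat, the other 6−j can be arranged in (6−j)! ways.
By inclusion–exclusion this is Σ_{j=0}^{6} (−1)^j C(6,j)·(6−j)!.
Computing: 720 − 720 + 360 − 120 + 30 − 6 + 1 = 265.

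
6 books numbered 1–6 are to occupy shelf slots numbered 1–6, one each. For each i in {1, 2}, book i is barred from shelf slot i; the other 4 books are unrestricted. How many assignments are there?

504

Let Aᵢ (for i ∈ {1, 2}) be the placements that put book i in its forbidden shelf slot. Any j of these fix j positions, leaving (6−j)! ways to fill the rest, and there are C(2,j) ways to pick which j.
By inclusion–exclusion, the number of valid placements is Σ_{j=0}^{2} (−1)^j C(2,j)·(6−j)!.
Computing: 720 − 240 + 24 = 504.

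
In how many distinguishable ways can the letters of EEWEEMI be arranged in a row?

EEWEEMI has 7 letters with E appearing 4 times.
So there are 7! / (4!) = 210 distinguishable arrangements.

210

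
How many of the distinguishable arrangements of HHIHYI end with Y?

Fix Y in the last position and arrange the remaining 5 letters.
Those 5 letters have H appearing 3 times and I appearing twice, giving (5)!/(3!·2!) = 10.

10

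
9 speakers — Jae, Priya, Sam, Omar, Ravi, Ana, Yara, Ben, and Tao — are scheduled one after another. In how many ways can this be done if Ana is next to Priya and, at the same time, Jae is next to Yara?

20160

Treat {Ana,Priya} as one block (2 orders) and {Jae,Yara} as another (2 orders).
That leaves 7 units to arrange: 2 × 2 × 7! = 4 × 5040 = 20160.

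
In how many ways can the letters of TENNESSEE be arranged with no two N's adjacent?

There are 9!/(4!·2!·2!) = 3780 arrangements of TENNESSEE in total.
If the two N's are adjacent, glue them into one block, leaving 8 items to arrange: (8)!/(4!·2!) = 840 ways.
Hence 3780 − 840 = 2940.

2940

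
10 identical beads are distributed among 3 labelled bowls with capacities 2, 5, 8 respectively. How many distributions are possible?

15

Ignoring the caps, the number of non-negative solutions to x_1+…+x_3 = 10 is C(12,2) = 66.
Subtract solutions that violate a single cap (substitute x_i' = x_i − (cap_i+1)): x_1 ≥ 3 gives C(9,2) = 36; x_2 ≥ 6 gives C(6,2) = 15; x_3 ≥ 9 gives C(3,2) = 3. Together 54.
Add back pairs where two caps are both exceeded: 3 + 0 + 0 = 3.
By inclusion–exclusion the count is 66 − 54 + 3 = 15.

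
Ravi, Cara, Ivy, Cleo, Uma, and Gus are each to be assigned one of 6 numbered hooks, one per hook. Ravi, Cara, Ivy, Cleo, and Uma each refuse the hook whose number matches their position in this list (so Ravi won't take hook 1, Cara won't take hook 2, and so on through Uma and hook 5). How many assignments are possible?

Let Aᵢ (for 1 ≤ i ≤ 5) be the placements that put person i in their forbidden hook. Any j of these fix j positions, leaving (6−j)! ways to fill the rest, and there are C(5,j) ways to pick which j.
By inclusion–exclusion, the number of valid placements is Σ_{j=0}^{5} (−1)^j C(5,j)·(6−j)!.
Computing: 720 − 600 + 240 − 60 + 10 − 1 = 309.

309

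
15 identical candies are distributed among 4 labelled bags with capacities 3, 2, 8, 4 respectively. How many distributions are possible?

Ignoring the caps, the number of non-negative solutions to x_1+…+x_4 = 15 is C(18,3) = 816.
Subtract solutions that violate a single cap (substitute x_i' = x_i − (cap_i+1)): x_1 ≥ 4 gives C(14,3) = 364; x_2 ≥ 3 gives C(15,3) = 455; x_3 ≥ 9 gives C(9,3) = 84; x_4 ≥ 5 gives C(13,3) = 286. Together 1189.
Add back pairs where two caps are both exceeded: 165 + 10 + 84 + 20 + 120 + 4 = 403.
Subtract triples: 0 + 20 + 0 + 0 = 20.
By inclusion–exclusion the count is 816 − 1189 + 403 − 20 = 10.

10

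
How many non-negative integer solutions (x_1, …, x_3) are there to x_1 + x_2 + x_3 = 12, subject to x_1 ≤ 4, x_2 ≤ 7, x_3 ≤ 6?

20

By stars and bars, unrestricted non-negative solutions to x_1+…+x_3 = 12 number C(12+2,2) = 91.
Subtract solutions that violate a single cap (substitute x_i' = x_i − (cap_i+1)): x_1 ≥ 5 gives C(9,2) = 36; x_2 ≥ 8 gives C(6,2) = 15; x_3 ≥ 7 gives C(7,2) = 21. Together 72.
Add back pairs where two caps are both exceeded: 0 + 1 + 0 = 1.
By inclusion–exclusion the count is 91 − 72 + 1 = 20.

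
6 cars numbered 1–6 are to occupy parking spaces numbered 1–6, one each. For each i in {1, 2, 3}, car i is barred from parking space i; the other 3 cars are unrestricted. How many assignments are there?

426

Let Aᵢ (for i ∈ {1, 2, 3}) be the placements that put car i in its forbidden parking space. Any j of these fix j positions, leaving (6−j)! ways to fill the rest, and there are C(3,j) ways to pick which j.
By inclusion–exclusion, the number of valid placements is Σ_{j=0}^{3} (−1)^j C(3,j)·(6−j)!.
Computing: 720 − 360 + 72 − 6 = 426.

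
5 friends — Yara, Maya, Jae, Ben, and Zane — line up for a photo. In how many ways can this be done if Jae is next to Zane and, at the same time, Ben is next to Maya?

24

Treat {Jae,Zane} as one block (2 orders) and {Ben,Maya} as another (2 orders).
That leaves 3 units to arrange: 2 × 2 × 3! = 4 × 6 = 24.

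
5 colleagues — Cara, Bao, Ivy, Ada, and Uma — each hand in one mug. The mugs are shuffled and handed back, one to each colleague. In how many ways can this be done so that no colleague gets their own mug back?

44

This is the derangement count D_5: permutations of 5 items with no fixed point.
By inclusion–exclusion this is Σ_{j=0}^{5} (−1)^j C(5,j)·(5−j)!.
Computing: 120 − 120 + 60 − 20 + 5 − 1 = 44.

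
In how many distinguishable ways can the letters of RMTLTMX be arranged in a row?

RMTLTMX has 7 letters with M appearing twice and T appearing twice.
So there are 7! / (2!·2!) = 1260 distinguishable arrangements.

1260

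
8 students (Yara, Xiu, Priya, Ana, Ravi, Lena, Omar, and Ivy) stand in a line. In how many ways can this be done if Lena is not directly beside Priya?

30240

There are 8! = 40320 arrangements in all. If Lena and Priya are adjacent, merging them into one block gives 2·(7)! = 10080 arrangements.
So 40320 − 10080 = 30240 arrangements keep them apart.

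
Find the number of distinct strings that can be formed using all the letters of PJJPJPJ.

35

Letter multiplicities in PJJPJPJ: J×4, P×3.
So there are 7! / (4!·3!) = 35 distinguishable arrangements.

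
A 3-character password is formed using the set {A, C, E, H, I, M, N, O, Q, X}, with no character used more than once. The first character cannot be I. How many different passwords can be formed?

648

The first character has 10−1 = 9 choices (anything except I).
The remaining 2 characters are filled from the other 9 symbols without repetition: 9 × 8 = 72.
Total: 9 × 72 = 648.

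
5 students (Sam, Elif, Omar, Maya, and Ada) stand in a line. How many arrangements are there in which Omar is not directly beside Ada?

There are 5! = 120 arrangements in all. If Omar and Ada are adjacent, merging them into one block gives 2·(4)! = 48 arrangements.
So 120 − 48 = 72 arrangements keep them apart.

72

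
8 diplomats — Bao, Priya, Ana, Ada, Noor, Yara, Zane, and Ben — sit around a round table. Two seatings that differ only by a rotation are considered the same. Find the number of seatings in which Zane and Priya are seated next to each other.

1440

Glue Zane and Priya into a block (2 internal orders). Seating 7 units around a circle gives (6)! arrangements.
So 2 × (6)! = 2 × 720 = 1440.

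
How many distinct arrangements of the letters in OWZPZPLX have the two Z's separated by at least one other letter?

7560

There are 8!/(2!·2!) = 10080 arrangements of OWZPZPLX in total.
If the two Z's are adjacent, glue them into one block, leaving 7 items to arrange: (7)!/(2!) = 2520 ways.
Subtracting, 10080 − 2520 = 7560 arrangements keep the Z's apart.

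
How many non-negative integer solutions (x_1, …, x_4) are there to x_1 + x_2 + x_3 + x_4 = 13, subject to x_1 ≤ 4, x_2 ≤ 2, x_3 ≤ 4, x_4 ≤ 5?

10

By stars and bars, unrestricted non-negative solutions to x_1+…+x_4 = 13 number C(13+3,3) = 560.
Subtract solutions that violate a single cap (substitute x_i' = x_i − (cap_i+1)): x_1 ≥ 5 gives C(11,3) = 165; x_2 ≥ 3 gives C(13,3) = 286; x_3 ≥ 5 gives C(11,3) = 165; x_4 ≥ 6 gives C(10,3) = 120. Together 736.
Add back pairs where two caps are both exceeded: 56 + 20 + 10 + 56 + 35 + 10 = 187.
Subtract triples: 1 + 0 + 0 + 0 = 1.
By inclusion–exclusion the count is 560 − 736 + 187 − 1 = 10.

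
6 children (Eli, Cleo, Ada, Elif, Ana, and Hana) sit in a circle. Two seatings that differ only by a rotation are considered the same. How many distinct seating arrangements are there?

Fix one person's seat to break rotational symmetry; the remaining 5 people can be arranged in (5)! = 120 ways.

120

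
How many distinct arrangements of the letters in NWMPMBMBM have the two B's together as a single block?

Treat the 2 copies of B as a single block. The multiset to arrange is then {BB, M, M, M, M, N, P, W}, 8 items in all.
That gives (8)!/(4!) = 1680 arrangements.

1680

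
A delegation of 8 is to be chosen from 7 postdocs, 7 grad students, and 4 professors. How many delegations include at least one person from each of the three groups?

40425

Unrestricted: C(18,8) = 43758 ways to pick any 8 of the 18.
Subtract selections that omit an entire group: no postdocs → C(11,8) = 165; no grad students → C(11,8) = 165; no professors → C(14,8) = 3003.
Add back selections omitting two groups (i.e. drawn from a single group): C(7,8) + C(7,8) + C(4,8) = 0.
By inclusion–exclusion: 43758 − 3333 + 0 = 40425.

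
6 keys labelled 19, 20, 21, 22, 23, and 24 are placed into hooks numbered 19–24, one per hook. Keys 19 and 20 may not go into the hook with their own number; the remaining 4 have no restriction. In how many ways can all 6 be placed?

Let Aᵢ (for i ∈ {19, 20}) be the placements that put key i in its forbidden hook. Any j of these fix j positions, leaving (6−j)! ways to fill the rest, and there are C(2,j) ways to pick which j.
By inclusion–exclusion, the number of valid placements is Σ_{j=0}^{2} (−1)^j C(2,j)·(6−j)!.
Computing: 720 − 240 + 24 = 504.

504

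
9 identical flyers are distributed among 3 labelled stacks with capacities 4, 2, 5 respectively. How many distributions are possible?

Ignoring the caps, the number of non-negative solutions to x_1+…+x_3 = 9 is C(11,2) = 55.
Subtract solutions that violate a single cap (substitute x_i' = x_i − (cap_i+1)): x_1 ≥ 5 gives C(6,2) = 15; x_2 ≥ 3 gives C(8,2) = 28; x_3 ≥ 6 gives C(5,2) = 10. Together 53.
Add back pairs where two caps are both exceeded: 3 + 0 + 1 = 4.
By inclusion–exclusion the count is 55 − 53 + 4 = 6.

6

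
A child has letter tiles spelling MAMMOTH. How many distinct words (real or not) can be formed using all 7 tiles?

Letter multiplicities in MAMMOTH: A×1, H×1, M×3, O×1, T×1.
The number of distinct arrangements is 7!/(3!) = 5040/6 = 840.

840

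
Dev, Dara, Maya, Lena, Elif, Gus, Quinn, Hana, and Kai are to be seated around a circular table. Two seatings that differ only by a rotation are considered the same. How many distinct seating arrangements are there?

40320

Around a circle, 9 distinct people have 9!/9 = (8)! = 40320 rotationally distinct seatings.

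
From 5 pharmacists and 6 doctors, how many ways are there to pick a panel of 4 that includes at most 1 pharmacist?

115

Split by how many pharmacists are chosen (0 through 1).
Sum: C(5,0)·C(6,4) + C(5,1)·C(6,3) = 15 + 100 = 115.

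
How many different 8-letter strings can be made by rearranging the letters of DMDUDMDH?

840

Letter multiplicities in DMDUDMDH: D×4, H×1, M×2, U×1.
So there are 8! / (4!·2!) = 840 distinguishable arrangements.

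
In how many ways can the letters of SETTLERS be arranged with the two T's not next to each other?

3780

Total arrangements of SETTLERS: 8!/(2!·2!·2!) = 5040.
If the two T's are adjacent, glue them into one block, leaving 7 items to arrange: (7)!/(2!·2!) = 1260 ways.
Subtracting, 5040 − 1260 = 3780 arrangements keep the T's apart.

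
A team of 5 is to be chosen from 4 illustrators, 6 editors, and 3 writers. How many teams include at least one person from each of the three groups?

894

Total 5-person selections from all 13: C(13,5) = 1287.
Selections missing a whole group: no illustrators → C(9,5) = 126; no editors → C(7,5) = 21; no writers → C(10,5) = 252.
Add back selections omitting two groups (i.e. drawn from a single group): C(4,5) + C(6,5) + C(3,5) = 6.
By inclusion–exclusion: 1287 − 399 + 6 = 894.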